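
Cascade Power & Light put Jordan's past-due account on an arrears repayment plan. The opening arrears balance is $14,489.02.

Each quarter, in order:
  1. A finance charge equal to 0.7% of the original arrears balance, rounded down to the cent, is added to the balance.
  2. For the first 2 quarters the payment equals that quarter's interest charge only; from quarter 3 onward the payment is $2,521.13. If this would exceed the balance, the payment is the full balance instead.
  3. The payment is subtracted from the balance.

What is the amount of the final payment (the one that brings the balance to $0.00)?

$2,491.89

Quarter 1: opening $14,489.02; interest $101.42 → $14,590.44; payment $101.42; balance $14,489.02
Quarter 2: opening $14,489.02; interest $101.42 → $14,590.44; payment $101.42; balance $14,489.02
Quarter 3: opening $14,489.02; interest $101.42 → $14,590.44; payment $2,521.13; balance $12,069.31
Quarter 4: opening $12,069.31; interest $101.42 → $12,170.73; payment $2,521.13; balance $9,649.60
Quarter 5: opening $9,649.60; interest $101.42 → $9,751.02; payment $2,521.13; balance $7,229.89
Quarter 6: opening $7,229.89; interest $101.42 → $7,331.31; payment $2,521.13; balance $4,810.18
Quarter 7: opening $4,810.18; interest $101.42 → $4,911.60; payment $2,521.13; balance $2,390.47
Quarter 8: opening $2,390.47; interest $101.42 → $2,491.89; payment $2,491.89; balance $0.00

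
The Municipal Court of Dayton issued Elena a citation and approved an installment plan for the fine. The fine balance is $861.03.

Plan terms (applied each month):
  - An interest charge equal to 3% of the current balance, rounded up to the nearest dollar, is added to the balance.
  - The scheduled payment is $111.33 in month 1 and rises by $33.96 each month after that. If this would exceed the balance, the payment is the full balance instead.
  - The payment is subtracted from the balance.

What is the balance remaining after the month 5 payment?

$58.78

Month 1: $861.03 +$26.00 interest = $887.03; pay $111.33 → $775.70
Month 2: $775.70 +$24.00 interest = $799.70; pay $145.29 → $654.41
Month 3: $654.41 +$20.00 interest = $674.41; pay $179.25 → $495.16
Month 4: $495.16 +$15.00 interest = $510.16; pay $213.21 → $296.95
Month 5: $296.95 +$9.00 interest = $305.95; pay $247.17 → $58.78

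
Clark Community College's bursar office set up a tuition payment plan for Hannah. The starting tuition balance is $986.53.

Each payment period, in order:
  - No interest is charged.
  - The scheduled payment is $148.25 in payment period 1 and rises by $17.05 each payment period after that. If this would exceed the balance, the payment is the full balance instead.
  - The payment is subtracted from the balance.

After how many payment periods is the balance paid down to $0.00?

# | Opening | Payment | End bal
1 | $986.53 | $148.25 | $838.28
2 | $838.28 | $165.30 | $672.98
3 | $672.98 | $182.35 | $490.63
4 | $490.63 | $199.40 | $291.23
5 | $291.23 | $216.45 | $74.78
6 | $74.78 | $74.78 | $0.00
Balance reaches $0.00 in payment period 6.

6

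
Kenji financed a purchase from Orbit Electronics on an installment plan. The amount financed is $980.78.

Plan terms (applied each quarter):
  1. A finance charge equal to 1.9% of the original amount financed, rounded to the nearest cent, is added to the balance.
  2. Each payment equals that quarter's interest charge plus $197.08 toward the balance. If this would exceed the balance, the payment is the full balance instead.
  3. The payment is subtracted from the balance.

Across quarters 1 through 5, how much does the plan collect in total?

# | Opening | Interest | Payment | End bal
1 | $980.78 | $18.63 | $215.71 | $783.70
2 | $783.70 | $18.63 | $215.71 | $586.62
3 | $586.62 | $18.63 | $215.71 | $389.54
4 | $389.54 | $18.63 | $215.71 | $192.46
5 | $192.46 | $18.63 | $211.09 | $0.00
Total paid: $1,073.93

$1,073.93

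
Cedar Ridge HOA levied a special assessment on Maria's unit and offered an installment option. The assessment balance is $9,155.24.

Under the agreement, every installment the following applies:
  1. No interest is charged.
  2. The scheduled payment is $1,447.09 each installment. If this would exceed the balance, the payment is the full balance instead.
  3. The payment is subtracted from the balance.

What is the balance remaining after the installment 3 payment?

Installment 1: $9,155.24 − $1,447.09 → $7,708.15
Installment 2: $7,708.15 − $1,447.09 → $6,261.06
Installment 3: $6,261.06 − $1,447.09 → $4,813.97

$4,813.97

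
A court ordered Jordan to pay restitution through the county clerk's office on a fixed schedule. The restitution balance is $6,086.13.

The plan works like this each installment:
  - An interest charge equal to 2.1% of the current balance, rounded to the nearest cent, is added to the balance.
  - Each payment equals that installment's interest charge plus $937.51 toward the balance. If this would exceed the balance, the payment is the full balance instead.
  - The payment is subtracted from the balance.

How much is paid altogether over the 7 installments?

$6,567.35

Installment 1: opening $6,086.13; interest $127.81 → $6,213.94; payment $1,065.32; balance $5,148.62
Installment 2: opening $5,148.62; interest $108.12 → $5,256.74; payment $1,045.63; balance $4,211.11
Installment 3: opening $4,211.11; interest $88.43 → $4,299.54; payment $1,025.94; balance $3,273.60
Installment 4: opening $3,273.60; interest $68.75 → $3,342.35; payment $1,006.26; balance $2,336.09
Installment 5: opening $2,336.09; interest $49.06 → $2,385.15; payment $986.57; balance $1,398.58
Installment 6: opening $1,398.58; interest $29.37 → $1,427.95; payment $966.88; balance $461.07
Installment 7: opening $461.07; interest $9.68 → $470.75; payment $470.75; balance $0.00
Total paid: $6,567.35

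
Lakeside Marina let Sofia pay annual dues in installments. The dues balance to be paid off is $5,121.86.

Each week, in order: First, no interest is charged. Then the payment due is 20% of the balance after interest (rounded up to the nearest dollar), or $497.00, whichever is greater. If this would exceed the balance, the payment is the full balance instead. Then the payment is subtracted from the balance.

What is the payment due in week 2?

Week 1: opening $5,121.86; payment $1,025.00; balance $4,096.86
Week 2: opening $4,096.86; payment $820.00; balance $3,276.86

$820.00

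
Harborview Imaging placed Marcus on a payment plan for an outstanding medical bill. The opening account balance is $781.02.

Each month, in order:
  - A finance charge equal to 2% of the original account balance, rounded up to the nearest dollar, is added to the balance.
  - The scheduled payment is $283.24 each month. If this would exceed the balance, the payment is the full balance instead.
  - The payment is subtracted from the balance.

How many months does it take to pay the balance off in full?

3

# | Opening | Interest | Payment | End bal
1 | $781.02 | $16.00 | $283.24 | $513.78
2 | $513.78 | $16.00 | $283.24 | $246.54
3 | $246.54 | $16.00 | $262.54 | $0.00
Balance reaches $0.00 in month 3.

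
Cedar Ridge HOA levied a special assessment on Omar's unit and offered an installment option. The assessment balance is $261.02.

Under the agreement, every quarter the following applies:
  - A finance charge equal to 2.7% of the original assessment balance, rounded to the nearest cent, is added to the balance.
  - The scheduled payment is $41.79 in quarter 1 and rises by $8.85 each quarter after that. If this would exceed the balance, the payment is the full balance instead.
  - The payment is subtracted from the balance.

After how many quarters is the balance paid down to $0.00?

# | Opening | Interest | Payment | End bal
1 | $261.02 | $7.05 | $41.79 | $226.28
2 | $226.28 | $7.05 | $50.64 | $182.69
3 | $182.69 | $7.05 | $59.49 | $130.25
4 | $130.25 | $7.05 | $68.34 | $68.96
5 | $68.96 | $7.05 | $76.01 | $0.00
Balance reaches $0.00 in quarter 5.

5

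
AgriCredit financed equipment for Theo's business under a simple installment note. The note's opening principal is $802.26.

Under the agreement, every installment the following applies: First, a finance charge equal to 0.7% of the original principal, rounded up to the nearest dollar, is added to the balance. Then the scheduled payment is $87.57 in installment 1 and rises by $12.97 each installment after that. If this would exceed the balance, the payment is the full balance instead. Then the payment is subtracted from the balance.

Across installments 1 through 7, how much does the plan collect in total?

$844.26

Installment 1: opening $802.26; interest $6.00 → $808.26; payment $87.57; balance $720.69
Installment 2: opening $720.69; interest $6.00 → $726.69; payment $100.54; balance $626.15
Installment 3: opening $626.15; interest $6.00 → $632.15; payment $113.51; balance $518.64
Installment 4: opening $518.64; interest $6.00 → $524.64; payment $126.48; balance $398.16
Installment 5: opening $398.16; interest $6.00 → $404.16; payment $139.45; balance $264.71
Installment 6: opening $264.71; interest $6.00 → $270.71; payment $152.42; balance $118.29
Installment 7: opening $118.29; interest $6.00 → $124.29; payment $124.29; balance $0.00
Total paid: $844.26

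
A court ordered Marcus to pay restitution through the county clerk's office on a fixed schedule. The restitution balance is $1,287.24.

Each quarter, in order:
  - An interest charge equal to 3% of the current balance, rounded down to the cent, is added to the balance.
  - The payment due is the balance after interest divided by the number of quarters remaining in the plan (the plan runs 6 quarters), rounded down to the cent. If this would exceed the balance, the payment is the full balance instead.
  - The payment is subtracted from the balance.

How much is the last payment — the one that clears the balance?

# | Opening | Interest | Payment | End bal
1 | $1,287.24 | $38.61 | $220.97 | $1,104.88
2 | $1,104.88 | $33.14 | $227.60 | $910.42
3 | $910.42 | $27.31 | $234.43 | $703.30
4 | $703.30 | $21.09 | $241.46 | $482.93
5 | $482.93 | $14.48 | $248.70 | $248.71
6 | $248.71 | $7.46 | $256.17 | $0.00

$256.17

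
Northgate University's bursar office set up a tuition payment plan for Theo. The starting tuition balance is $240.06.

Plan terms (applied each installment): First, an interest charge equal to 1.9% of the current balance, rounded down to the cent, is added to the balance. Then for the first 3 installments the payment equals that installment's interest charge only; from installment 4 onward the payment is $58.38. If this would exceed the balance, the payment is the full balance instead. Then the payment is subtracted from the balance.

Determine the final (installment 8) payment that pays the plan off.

# | Opening | Interest | Payment | End bal
1 | $240.06 | $4.56 | $4.56 | $240.06
2 | $240.06 | $4.56 | $4.56 | $240.06
3 | $240.06 | $4.56 | $4.56 | $240.06
4 | $240.06 | $4.56 | $58.38 | $186.24
5 | $186.24 | $3.53 | $58.38 | $131.39
6 | $131.39 | $2.49 | $58.38 | $75.50
7 | $75.50 | $1.43 | $58.38 | $18.55
8 | $18.55 | $0.35 | $18.90 | $0.00

$18.90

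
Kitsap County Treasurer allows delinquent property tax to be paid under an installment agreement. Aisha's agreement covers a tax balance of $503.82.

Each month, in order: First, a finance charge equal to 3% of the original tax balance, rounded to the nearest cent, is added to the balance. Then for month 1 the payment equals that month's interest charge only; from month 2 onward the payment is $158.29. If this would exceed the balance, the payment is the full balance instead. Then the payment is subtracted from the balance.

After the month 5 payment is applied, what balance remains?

Month 1: opening $503.82; interest $15.11 → $518.93; payment $15.11; balance $503.82
Month 2: opening $503.82; interest $15.11 → $518.93; payment $158.29; balance $360.64
Month 3: opening $360.64; interest $15.11 → $375.75; payment $158.29; balance $217.46
Month 4: opening $217.46; interest $15.11 → $232.57; payment $158.29; balance $74.28
Month 5: opening $74.28; interest $15.11 → $89.39; payment $89.39; balance $0.00

$0.00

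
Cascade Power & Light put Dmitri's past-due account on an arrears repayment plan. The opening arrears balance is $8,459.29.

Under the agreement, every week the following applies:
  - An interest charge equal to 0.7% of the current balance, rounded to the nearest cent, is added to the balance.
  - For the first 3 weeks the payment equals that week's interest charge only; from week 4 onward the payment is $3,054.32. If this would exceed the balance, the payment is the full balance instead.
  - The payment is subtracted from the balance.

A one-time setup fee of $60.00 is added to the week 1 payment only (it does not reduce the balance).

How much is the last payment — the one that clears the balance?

$2,465.26

# | Opening | Interest | Payment | Fee | End bal
1 | $8,459.29 | $59.22 | $59.22 | $60.00 | $8,459.29
2 | $8,459.29 | $59.22 | $59.22 | — | $8,459.29
3 | $8,459.29 | $59.22 | $59.22 | — | $8,459.29
4 | $8,459.29 | $59.22 | $3,054.32 | — | $5,464.19
5 | $5,464.19 | $38.25 | $3,054.32 | — | $2,448.12
6 | $2,448.12 | $17.14 | $2,465.26 | — | $0.00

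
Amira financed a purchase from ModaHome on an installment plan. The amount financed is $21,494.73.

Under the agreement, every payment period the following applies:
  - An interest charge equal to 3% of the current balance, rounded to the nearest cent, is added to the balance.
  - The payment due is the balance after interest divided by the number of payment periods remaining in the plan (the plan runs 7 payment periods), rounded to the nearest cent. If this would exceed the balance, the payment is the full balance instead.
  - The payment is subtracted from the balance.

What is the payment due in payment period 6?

Payment period 1: $21,494.73 +$644.84 interest = $22,139.57; pay $3,162.80 → $18,976.77
Payment period 2: $18,976.77 +$569.30 interest = $19,546.07; pay $3,257.68 → $16,288.39
Payment period 3: $16,288.39 +$488.65 interest = $16,777.04; pay $3,355.41 → $13,421.63
Payment period 4: $13,421.63 +$402.65 interest = $13,824.28; pay $3,456.07 → $10,368.21
Payment period 5: $10,368.21 +$311.05 interest = $10,679.26; pay $3,559.75 → $7,119.51
Payment period 6: $7,119.51 +$213.59 interest = $7,333.10; pay $3,666.55 → $3,666.55

$3,666.55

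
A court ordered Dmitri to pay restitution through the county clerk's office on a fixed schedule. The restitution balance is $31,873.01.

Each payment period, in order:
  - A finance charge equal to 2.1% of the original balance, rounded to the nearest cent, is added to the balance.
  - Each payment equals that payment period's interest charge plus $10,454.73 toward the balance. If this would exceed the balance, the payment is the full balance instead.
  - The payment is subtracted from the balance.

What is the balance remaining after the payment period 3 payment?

Payment period 1: opening $31,873.01; interest $669.33 → $32,542.34; payment $11,124.06; balance $21,418.28
Payment period 2: opening $21,418.28; interest $669.33 → $22,087.61; payment $11,124.06; balance $10,963.55
Payment period 3: opening $10,963.55; interest $669.33 → $11,632.88; payment $11,124.06; balance $508.82

$508.82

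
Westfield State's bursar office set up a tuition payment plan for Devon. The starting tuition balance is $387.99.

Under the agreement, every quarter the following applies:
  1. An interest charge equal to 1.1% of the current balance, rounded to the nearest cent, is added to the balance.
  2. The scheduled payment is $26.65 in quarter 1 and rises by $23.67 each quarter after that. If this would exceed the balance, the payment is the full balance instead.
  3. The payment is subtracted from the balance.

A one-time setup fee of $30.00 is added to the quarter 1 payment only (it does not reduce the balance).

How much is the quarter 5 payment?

$121.33

Quarter 1: $387.99 +$4.27 interest = $392.26; pay $26.65 (+ $30.00 fee) → $365.61
Quarter 2: $365.61 +$4.02 interest = $369.63; pay $50.32 → $319.31
Quarter 3: $319.31 +$3.51 interest = $322.82; pay $73.99 → $248.83
Quarter 4: $248.83 +$2.74 interest = $251.57; pay $97.66 → $153.91
Quarter 5: $153.91 +$1.69 interest = $155.60; pay $121.33 → $34.27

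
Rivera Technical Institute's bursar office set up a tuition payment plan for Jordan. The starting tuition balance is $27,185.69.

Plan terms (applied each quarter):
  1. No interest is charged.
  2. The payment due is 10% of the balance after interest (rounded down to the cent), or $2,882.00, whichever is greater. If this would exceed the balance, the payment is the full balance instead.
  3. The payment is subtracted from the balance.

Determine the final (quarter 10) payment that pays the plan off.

# | Opening | Payment | End bal
1 | $27,185.69 | $2,882.00 | $24,303.69
2 | $24,303.69 | $2,882.00 | $21,421.69
3 | $21,421.69 | $2,882.00 | $18,539.69
4 | $18,539.69 | $2,882.00 | $15,657.69
5 | $15,657.69 | $2,882.00 | $12,775.69
6 | $12,775.69 | $2,882.00 | $9,893.69
7 | $9,893.69 | $2,882.00 | $7,011.69
8 | $7,011.69 | $2,882.00 | $4,129.69
9 | $4,129.69 | $2,882.00 | $1,247.69
10 | $1,247.69 | $1,247.69 | $0.00

$1,247.69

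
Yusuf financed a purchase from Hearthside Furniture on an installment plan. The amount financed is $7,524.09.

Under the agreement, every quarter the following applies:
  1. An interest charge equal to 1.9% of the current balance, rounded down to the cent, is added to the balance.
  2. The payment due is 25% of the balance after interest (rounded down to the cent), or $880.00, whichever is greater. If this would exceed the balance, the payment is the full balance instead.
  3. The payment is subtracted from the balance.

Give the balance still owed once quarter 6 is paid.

$863.22

Quarter 1: $7,524.09 +$142.95 interest = $7,667.04; pay $1,916.76 → $5,750.28
Quarter 2: $5,750.28 +$109.25 interest = $5,859.53; pay $1,464.88 → $4,394.65
Quarter 3: $4,394.65 +$83.49 interest = $4,478.14; pay $1,119.53 → $3,358.61
Quarter 4: $3,358.61 +$63.81 interest = $3,422.42; pay $880.00 → $2,542.42
Quarter 5: $2,542.42 +$48.30 interest = $2,590.72; pay $880.00 → $1,710.72
Quarter 6: $1,710.72 +$32.50 interest = $1,743.22; pay $880.00 → $863.22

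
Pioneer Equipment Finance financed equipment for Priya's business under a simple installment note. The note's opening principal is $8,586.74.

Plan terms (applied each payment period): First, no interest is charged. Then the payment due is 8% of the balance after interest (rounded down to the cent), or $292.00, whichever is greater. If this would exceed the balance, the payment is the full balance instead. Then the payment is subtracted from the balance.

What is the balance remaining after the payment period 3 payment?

$6,686.41

Payment period 1: $8,586.74 − $686.93 → $7,899.81
Payment period 2: $7,899.81 − $631.98 → $7,267.83
Payment period 3: $7,267.83 − $581.42 → $6,686.41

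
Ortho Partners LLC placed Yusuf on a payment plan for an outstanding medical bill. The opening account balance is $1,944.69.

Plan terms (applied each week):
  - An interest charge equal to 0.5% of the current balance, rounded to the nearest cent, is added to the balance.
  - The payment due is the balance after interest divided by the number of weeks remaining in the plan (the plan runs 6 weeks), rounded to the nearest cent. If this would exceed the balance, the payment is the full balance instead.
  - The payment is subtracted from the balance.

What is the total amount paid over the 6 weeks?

$1,979.01

Week 1: opening $1,944.69; interest $9.72 → $1,954.41; payment $325.74; balance $1,628.67
Week 2: opening $1,628.67; interest $8.14 → $1,636.81; payment $327.36; balance $1,309.45
Week 3: opening $1,309.45; interest $6.55 → $1,316.00; payment $329.00; balance $987.00
Week 4: opening $987.00; interest $4.94 → $991.94; payment $330.65; balance $661.29
Week 5: opening $661.29; interest $3.31 → $664.60; payment $332.30; balance $332.30
Week 6: opening $332.30; interest $1.66 → $333.96; payment $333.96; balance $0.00
Total paid: $1,979.01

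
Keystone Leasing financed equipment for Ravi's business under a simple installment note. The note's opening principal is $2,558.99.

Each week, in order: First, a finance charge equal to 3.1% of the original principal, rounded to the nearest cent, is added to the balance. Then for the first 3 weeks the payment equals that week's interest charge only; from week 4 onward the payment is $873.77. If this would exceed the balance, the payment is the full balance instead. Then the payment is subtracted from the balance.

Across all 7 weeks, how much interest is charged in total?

# | Opening | Interest | Payment | End bal
1 | $2,558.99 | $79.33 | $79.33 | $2,558.99
2 | $2,558.99 | $79.33 | $79.33 | $2,558.99
3 | $2,558.99 | $79.33 | $79.33 | $2,558.99
4 | $2,558.99 | $79.33 | $873.77 | $1,764.55
5 | $1,764.55 | $79.33 | $873.77 | $970.11
6 | $970.11 | $79.33 | $873.77 | $175.67
7 | $175.67 | $79.33 | $255.00 | $0.00
Total interest: $79.33 + $79.33 + $79.33 + $79.33 + $79.33 + $79.33 + $79.33 = $555.31

$555.31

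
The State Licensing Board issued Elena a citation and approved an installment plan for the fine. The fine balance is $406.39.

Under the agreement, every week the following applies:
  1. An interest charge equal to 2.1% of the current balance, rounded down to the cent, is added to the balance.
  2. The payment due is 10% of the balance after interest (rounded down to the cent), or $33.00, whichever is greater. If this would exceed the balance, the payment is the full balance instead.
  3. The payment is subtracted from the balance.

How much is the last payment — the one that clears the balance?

$25.63

# | Opening | Interest | Payment | End bal
1 | $406.39 | $8.53 | $41.49 | $373.43
2 | $373.43 | $7.84 | $38.12 | $343.15
3 | $343.15 | $7.20 | $35.03 | $315.32
4 | $315.32 | $6.62 | $33.00 | $288.94
5 | $288.94 | $6.06 | $33.00 | $262.00
6 | $262.00 | $5.50 | $33.00 | $234.50
7 | $234.50 | $4.92 | $33.00 | $206.42
8 | $206.42 | $4.33 | $33.00 | $177.75
9 | $177.75 | $3.73 | $33.00 | $148.48
10 | $148.48 | $3.11 | $33.00 | $118.59
11 | $118.59 | $2.49 | $33.00 | $88.08
12 | $88.08 | $1.84 | $33.00 | $56.92
13 | $56.92 | $1.19 | $33.00 | $25.11
14 | $25.11 | $0.52 | $25.63 | $0.00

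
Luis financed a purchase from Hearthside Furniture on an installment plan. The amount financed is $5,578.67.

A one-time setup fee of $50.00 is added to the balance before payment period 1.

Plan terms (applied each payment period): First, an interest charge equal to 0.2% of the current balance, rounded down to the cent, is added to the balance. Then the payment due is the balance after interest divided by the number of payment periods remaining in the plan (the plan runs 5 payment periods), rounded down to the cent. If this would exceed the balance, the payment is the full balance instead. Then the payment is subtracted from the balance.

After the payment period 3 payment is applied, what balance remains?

$2,265.00

Payment period 1: opening $5,628.67; interest $11.25 → $5,639.92; payment $1,127.98; balance $4,511.94
Payment period 2: opening $4,511.94; interest $9.02 → $4,520.96; payment $1,130.24; balance $3,390.72
Payment period 3: opening $3,390.72; interest $6.78 → $3,397.50; payment $1,132.50; balance $2,265.00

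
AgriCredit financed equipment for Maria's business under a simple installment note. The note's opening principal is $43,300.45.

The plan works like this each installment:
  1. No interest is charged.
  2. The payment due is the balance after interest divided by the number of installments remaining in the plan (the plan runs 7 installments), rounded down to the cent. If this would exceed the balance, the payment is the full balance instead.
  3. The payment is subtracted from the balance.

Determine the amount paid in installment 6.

$6,185.78

Installment 1: opening $43,300.45; payment $6,185.77; balance $37,114.68
Installment 2: opening $37,114.68; payment $6,185.78; balance $30,928.90
Installment 3: opening $30,928.90; payment $6,185.78; balance $24,743.12
Installment 4: opening $24,743.12; payment $6,185.78; balance $18,557.34
Installment 5: opening $18,557.34; payment $6,185.78; balance $12,371.56
Installment 6: opening $12,371.56; payment $6,185.78; balance $6,185.78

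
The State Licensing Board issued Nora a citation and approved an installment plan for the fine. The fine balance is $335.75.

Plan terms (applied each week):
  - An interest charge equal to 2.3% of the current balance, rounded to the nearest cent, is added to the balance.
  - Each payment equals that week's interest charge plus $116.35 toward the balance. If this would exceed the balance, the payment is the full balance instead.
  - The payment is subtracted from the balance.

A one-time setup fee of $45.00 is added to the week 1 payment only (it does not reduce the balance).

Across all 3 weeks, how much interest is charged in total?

# | Opening | Interest | Payment | Fee | End bal
1 | $335.75 | $7.72 | $124.07 | $45.00 | $219.40
2 | $219.40 | $5.05 | $121.40 | — | $103.05
3 | $103.05 | $2.37 | $105.42 | — | $0.00
Total interest: $7.72 + $5.05 + $2.37 = $15.14

$15.14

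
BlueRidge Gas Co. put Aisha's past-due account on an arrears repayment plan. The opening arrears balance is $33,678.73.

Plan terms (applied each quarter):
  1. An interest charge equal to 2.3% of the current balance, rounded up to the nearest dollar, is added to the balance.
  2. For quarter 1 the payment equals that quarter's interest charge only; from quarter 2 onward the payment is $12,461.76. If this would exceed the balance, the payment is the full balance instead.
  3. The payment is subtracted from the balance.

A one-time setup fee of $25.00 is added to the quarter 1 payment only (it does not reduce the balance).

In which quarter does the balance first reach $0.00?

Quarter 1: $33,678.73 +$775.00 interest = $34,453.73; pay $775.00 (+ $25.00 fee) → $33,678.73
Quarter 2: $33,678.73 +$775.00 interest = $34,453.73; pay $12,461.76 → $21,991.97
Quarter 3: $21,991.97 +$506.00 interest = $22,497.97; pay $12,461.76 → $10,036.21
Quarter 4: $10,036.21 +$231.00 interest = $10,267.21; pay $10,267.21 → $0.00
Balance reaches $0.00 in quarter 4.

4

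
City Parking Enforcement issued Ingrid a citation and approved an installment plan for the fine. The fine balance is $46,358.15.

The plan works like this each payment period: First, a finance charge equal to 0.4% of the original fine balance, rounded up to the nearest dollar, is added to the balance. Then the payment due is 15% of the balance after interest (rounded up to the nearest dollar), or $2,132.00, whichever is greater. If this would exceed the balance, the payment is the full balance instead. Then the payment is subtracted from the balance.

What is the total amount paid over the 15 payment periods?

Payment period 1: opening $46,358.15; interest $186.00 → $46,544.15; payment $6,982.00; balance $39,562.15
Payment period 2: opening $39,562.15; interest $186.00 → $39,748.15; payment $5,963.00; balance $33,785.15
Payment period 3: opening $33,785.15; interest $186.00 → $33,971.15; payment $5,096.00; balance $28,875.15
Payment period 4: opening $28,875.15; interest $186.00 → $29,061.15; payment $4,360.00; balance $24,701.15
Payment period 5: opening $24,701.15; interest $186.00 → $24,887.15; payment $3,734.00; balance $21,153.15
Payment period 6: opening $21,153.15; interest $186.00 → $21,339.15; payment $3,201.00; balance $18,138.15
Payment period 7: opening $18,138.15; interest $186.00 → $18,324.15; payment $2,749.00; balance $15,575.15
Payment period 8: opening $15,575.15; interest $186.00 → $15,761.15; payment $2,365.00; balance $13,396.15
Payment period 9: opening $13,396.15; interest $186.00 → $13,582.15; payment $2,132.00; balance $11,450.15
Payment period 10: opening $11,450.15; interest $186.00 → $11,636.15; payment $2,132.00; balance $9,504.15
Payment period 11: opening $9,504.15; interest $186.00 → $9,690.15; payment $2,132.00; balance $7,558.15
Payment period 12: opening $7,558.15; interest $186.00 → $7,744.15; payment $2,132.00; balance $5,612.15
Payment period 13: opening $5,612.15; interest $186.00 → $5,798.15; payment $2,132.00; balance $3,666.15
Payment period 14: opening $3,666.15; interest $186.00 → $3,852.15; payment $2,132.00; balance $1,720.15
Payment period 15: opening $1,720.15; interest $186.00 → $1,906.15; payment $1,906.15; balance $0.00
Total paid: $49,148.15

$49,148.15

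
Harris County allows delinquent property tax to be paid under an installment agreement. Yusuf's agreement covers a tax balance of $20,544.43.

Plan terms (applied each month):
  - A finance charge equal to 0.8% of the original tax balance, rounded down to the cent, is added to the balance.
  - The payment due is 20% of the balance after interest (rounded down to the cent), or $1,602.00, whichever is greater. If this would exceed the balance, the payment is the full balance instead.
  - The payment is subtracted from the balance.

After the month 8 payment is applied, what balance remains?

$2,861.05

Month 1: $20,544.43 +$164.35 interest = $20,708.78; pay $4,141.75 → $16,567.03
Month 2: $16,567.03 +$164.35 interest = $16,731.38; pay $3,346.27 → $13,385.11
Month 3: $13,385.11 +$164.35 interest = $13,549.46; pay $2,709.89 → $10,839.57
Month 4: $10,839.57 +$164.35 interest = $11,003.92; pay $2,200.78 → $8,803.14
Month 5: $8,803.14 +$164.35 interest = $8,967.49; pay $1,793.49 → $7,174.00
Month 6: $7,174.00 +$164.35 interest = $7,338.35; pay $1,602.00 → $5,736.35
Month 7: $5,736.35 +$164.35 interest = $5,900.70; pay $1,602.00 → $4,298.70
Month 8: $4,298.70 +$164.35 interest = $4,463.05; pay $1,602.00 → $2,861.05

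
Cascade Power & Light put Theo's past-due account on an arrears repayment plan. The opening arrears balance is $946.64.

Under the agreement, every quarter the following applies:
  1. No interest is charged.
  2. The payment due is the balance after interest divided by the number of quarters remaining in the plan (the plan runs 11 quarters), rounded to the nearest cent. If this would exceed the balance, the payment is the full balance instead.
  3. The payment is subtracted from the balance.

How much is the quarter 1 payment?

$86.06

Quarter 1: opening $946.64; payment $86.06; balance $860.58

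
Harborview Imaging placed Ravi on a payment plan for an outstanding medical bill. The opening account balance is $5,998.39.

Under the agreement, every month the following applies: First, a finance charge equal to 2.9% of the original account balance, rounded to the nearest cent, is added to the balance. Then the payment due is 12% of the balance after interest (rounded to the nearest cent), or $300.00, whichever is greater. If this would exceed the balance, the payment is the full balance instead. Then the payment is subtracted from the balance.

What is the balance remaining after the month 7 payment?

$3,205.71

# | Opening | Interest | Payment | End bal
1 | $5,998.39 | $173.95 | $740.68 | $5,431.66
2 | $5,431.66 | $173.95 | $672.67 | $4,932.94
3 | $4,932.94 | $173.95 | $612.83 | $4,494.06
4 | $4,494.06 | $173.95 | $560.16 | $4,107.85
5 | $4,107.85 | $173.95 | $513.82 | $3,767.98
6 | $3,767.98 | $173.95 | $473.03 | $3,468.90
7 | $3,468.90 | $173.95 | $437.14 | $3,205.71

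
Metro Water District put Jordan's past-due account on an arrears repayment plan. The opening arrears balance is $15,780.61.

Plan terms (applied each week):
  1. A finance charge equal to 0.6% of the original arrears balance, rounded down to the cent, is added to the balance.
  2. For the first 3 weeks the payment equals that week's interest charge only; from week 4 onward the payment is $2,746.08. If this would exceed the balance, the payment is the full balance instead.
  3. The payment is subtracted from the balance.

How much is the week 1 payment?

$94.68

# | Opening | Interest | Payment | End bal
1 | $15,780.61 | $94.68 | $94.68 | $15,780.61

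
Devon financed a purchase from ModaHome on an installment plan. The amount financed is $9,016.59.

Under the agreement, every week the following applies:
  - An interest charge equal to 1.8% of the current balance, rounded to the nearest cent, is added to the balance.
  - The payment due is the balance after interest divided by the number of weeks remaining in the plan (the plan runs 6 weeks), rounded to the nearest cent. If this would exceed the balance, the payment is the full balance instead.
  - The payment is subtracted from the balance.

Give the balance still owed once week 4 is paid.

$3,227.84

Week 1: $9,016.59 +$162.30 interest = $9,178.89; pay $1,529.82 → $7,649.07
Week 2: $7,649.07 +$137.68 interest = $7,786.75; pay $1,557.35 → $6,229.40
Week 3: $6,229.40 +$112.13 interest = $6,341.53; pay $1,585.38 → $4,756.15
Week 4: $4,756.15 +$85.61 interest = $4,841.76; pay $1,613.92 → $3,227.84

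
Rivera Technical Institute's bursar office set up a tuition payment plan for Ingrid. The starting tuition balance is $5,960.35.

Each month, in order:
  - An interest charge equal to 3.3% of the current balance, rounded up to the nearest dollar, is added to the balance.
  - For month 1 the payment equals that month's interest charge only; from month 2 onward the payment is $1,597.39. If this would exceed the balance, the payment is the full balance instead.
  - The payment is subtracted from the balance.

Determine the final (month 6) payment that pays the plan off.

$78.79

Month 1: opening $5,960.35; interest $197.00 → $6,157.35; payment $197.00; balance $5,960.35
Month 2: opening $5,960.35; interest $197.00 → $6,157.35; payment $1,597.39; balance $4,559.96
Month 3: opening $4,559.96; interest $151.00 → $4,710.96; payment $1,597.39; balance $3,113.57
Month 4: opening $3,113.57; interest $103.00 → $3,216.57; payment $1,597.39; balance $1,619.18
Month 5: opening $1,619.18; interest $54.00 → $1,673.18; payment $1,597.39; balance $75.79
Month 6: opening $75.79; interest $3.00 → $78.79; payment $78.79; balance $0.00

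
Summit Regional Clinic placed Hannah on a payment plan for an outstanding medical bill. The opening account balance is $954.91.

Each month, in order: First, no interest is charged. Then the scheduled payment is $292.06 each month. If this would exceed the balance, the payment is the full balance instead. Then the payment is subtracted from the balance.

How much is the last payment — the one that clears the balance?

Month 1: opening $954.91; payment $292.06; balance $662.85
Month 2: opening $662.85; payment $292.06; balance $370.79
Month 3: opening $370.79; payment $292.06; balance $78.73
Month 4: opening $78.73; payment $78.73; balance $0.00

$78.73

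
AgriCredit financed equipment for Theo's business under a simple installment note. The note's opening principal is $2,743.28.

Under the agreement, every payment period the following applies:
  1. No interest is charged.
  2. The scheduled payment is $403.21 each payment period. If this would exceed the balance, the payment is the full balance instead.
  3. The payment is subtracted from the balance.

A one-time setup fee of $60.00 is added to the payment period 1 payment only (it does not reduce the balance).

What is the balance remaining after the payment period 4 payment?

Payment period 1: opening $2,743.28; payment $403.21 (+ $60.00 fee); balance $2,340.07
Payment period 2: opening $2,340.07; payment $403.21; balance $1,936.86
Payment period 3: opening $1,936.86; payment $403.21; balance $1,533.65
Payment period 4: opening $1,533.65; payment $403.21; balance $1,130.44

$1,130.44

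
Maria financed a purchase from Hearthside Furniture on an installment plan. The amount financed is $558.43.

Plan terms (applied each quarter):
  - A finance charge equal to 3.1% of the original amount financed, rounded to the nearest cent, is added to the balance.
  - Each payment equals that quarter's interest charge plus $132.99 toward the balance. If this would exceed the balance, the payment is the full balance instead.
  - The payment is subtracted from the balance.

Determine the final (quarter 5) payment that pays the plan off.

$43.78

Quarter 1: $558.43 +$17.31 interest = $575.74; pay $150.30 → $425.44
Quarter 2: $425.44 +$17.31 interest = $442.75; pay $150.30 → $292.45
Quarter 3: $292.45 +$17.31 interest = $309.76; pay $150.30 → $159.46
Quarter 4: $159.46 +$17.31 interest = $176.77; pay $150.30 → $26.47
Quarter 5: $26.47 +$17.31 interest = $43.78; pay $43.78 → $0.00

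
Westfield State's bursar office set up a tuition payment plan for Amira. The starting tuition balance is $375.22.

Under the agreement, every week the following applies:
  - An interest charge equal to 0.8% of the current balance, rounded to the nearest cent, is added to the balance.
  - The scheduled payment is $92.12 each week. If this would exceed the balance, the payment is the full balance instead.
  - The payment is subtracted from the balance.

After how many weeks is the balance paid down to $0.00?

Week 1: opening $375.22; interest $3.00 → $378.22; payment $92.12; balance $286.10
Week 2: opening $286.10; interest $2.29 → $288.39; payment $92.12; balance $196.27
Week 3: opening $196.27; interest $1.57 → $197.84; payment $92.12; balance $105.72
Week 4: opening $105.72; interest $0.85 → $106.57; payment $92.12; balance $14.45
Week 5: opening $14.45; interest $0.12 → $14.57; payment $14.57; balance $0.00
Balance reaches $0.00 in week 5.

5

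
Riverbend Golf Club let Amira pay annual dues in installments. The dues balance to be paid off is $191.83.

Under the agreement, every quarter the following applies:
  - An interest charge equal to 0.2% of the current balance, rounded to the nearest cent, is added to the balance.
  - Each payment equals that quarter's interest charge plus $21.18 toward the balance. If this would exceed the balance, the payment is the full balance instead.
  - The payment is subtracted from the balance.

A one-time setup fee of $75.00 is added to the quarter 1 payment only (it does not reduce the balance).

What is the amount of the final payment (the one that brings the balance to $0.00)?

Quarter 1: $191.83 +$0.38 interest = $192.21; pay $21.56 (+ $75.00 fee) → $170.65
Quarter 2: $170.65 +$0.34 interest = $170.99; pay $21.52 → $149.47
Quarter 3: $149.47 +$0.30 interest = $149.77; pay $21.48 → $128.29
Quarter 4: $128.29 +$0.26 interest = $128.55; pay $21.44 → $107.11
Quarter 5: $107.11 +$0.21 interest = $107.32; pay $21.39 → $85.93
Quarter 6: $85.93 +$0.17 interest = $86.10; pay $21.35 → $64.75
Quarter 7: $64.75 +$0.13 interest = $64.88; pay $21.31 → $43.57
Quarter 8: $43.57 +$0.09 interest = $43.66; pay $21.27 → $22.39
Quarter 9: $22.39 +$0.04 interest = $22.43; pay $21.22 → $1.21
Quarter 10: $1.21 +$0.00 interest = $1.21; pay $1.21 → $0.00

$1.21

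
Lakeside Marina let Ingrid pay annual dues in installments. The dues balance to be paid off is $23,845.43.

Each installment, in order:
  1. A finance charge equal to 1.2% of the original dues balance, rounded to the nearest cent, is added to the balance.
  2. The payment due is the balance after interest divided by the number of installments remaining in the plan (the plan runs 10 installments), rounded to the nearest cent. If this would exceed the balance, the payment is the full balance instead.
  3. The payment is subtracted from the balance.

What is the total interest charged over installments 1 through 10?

Installment 1: opening $23,845.43; interest $286.15 → $24,131.58; payment $2,413.16; balance $21,718.42
Installment 2: opening $21,718.42; interest $286.15 → $22,004.57; payment $2,444.95; balance $19,559.62
Installment 3: opening $19,559.62; interest $286.15 → $19,845.77; payment $2,480.72; balance $17,365.05
Installment 4: opening $17,365.05; interest $286.15 → $17,651.20; payment $2,521.60; balance $15,129.60
Installment 5: opening $15,129.60; interest $286.15 → $15,415.75; payment $2,569.29; balance $12,846.46
Installment 6: opening $12,846.46; interest $286.15 → $13,132.61; payment $2,626.52; balance $10,506.09
Installment 7: opening $10,506.09; interest $286.15 → $10,792.24; payment $2,698.06; balance $8,094.18
Installment 8: opening $8,094.18; interest $286.15 → $8,380.33; payment $2,793.44; balance $5,586.89
Installment 9: opening $5,586.89; interest $286.15 → $5,873.04; payment $2,936.52; balance $2,936.52
Installment 10: opening $2,936.52; interest $286.15 → $3,222.67; payment $3,222.67; balance $0.00
Total interest: $286.15 + $286.15 + $286.15 + $286.15 + $286.15 + $286.15 + $286.15 + $286.15 + $286.15 + $286.15 = $2,861.50

$2,861.50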